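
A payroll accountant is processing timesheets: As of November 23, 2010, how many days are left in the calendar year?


Start: November 23, 2010
End: December 31, 2010
Days left in November: 7
December: 31
Sum of remaining months: 31
Total: 7 + 31 = 38

38


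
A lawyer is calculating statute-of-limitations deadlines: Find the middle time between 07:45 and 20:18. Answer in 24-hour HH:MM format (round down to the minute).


Start time: 07:45 = 465 minutes from midnight
End time: 20:18 = 1218 minutes from midnight
Sum: 465 + 1218 = 1683
Midpoint: 1683 / 2 = 841 minutes
Convert: 841 / 60 = 14 hours, 1 minutes
Result: 14:01

14:01


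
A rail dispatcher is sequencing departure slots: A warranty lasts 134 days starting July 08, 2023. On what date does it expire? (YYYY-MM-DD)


Start: 2023-07-08
Adding 134 days
Days remaining in July: 23
After July: 111 days still to add
August 2023: 31 days, 80 remaining
September 2023: 30 days, 50 remaining
October 2023: 31 days, 19 remaining
November 2023 has 30 days, need 19
Result: 2023-11-19

2023-11-19


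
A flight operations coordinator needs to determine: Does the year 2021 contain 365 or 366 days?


Year: 2021
Check leap year rules:
Divisible by 4? No
2021 is not a leap year
Days: 365

365


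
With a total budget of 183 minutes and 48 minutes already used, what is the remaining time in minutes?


Total budget: 183 minutes
Time used: 48 minutes
Remaining: 183 - 48 = 135 minutes
Percent used: 26.2%
Percent remaining: 73.8%

135


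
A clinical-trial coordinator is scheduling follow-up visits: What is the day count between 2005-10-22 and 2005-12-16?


Start date: 2005-10-22
End date: 2005-12-16
Oct 2005: +10 days
Nov 2005: +30 days
Dec 2005: +15 days
Total: 55 days

55


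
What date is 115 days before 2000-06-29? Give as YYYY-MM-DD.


Start: 2000-06-29
Subtracting 115 days
Days already passed in June: 29
After going back through June: 86 more days to subtract
May 2000: 31 days, 55 remaining
April 2000: 30 days, 25 remaining
March 2000 has 31 days, need 25
Result: 2000-03-06

2000-03-06


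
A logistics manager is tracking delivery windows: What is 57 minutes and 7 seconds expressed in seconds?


Minutes: 57
Extra seconds: 7
Seconds per minute: 60
Minutes to seconds: 57 x 60 = 3420
Total: 3420 + 7 = 3427

3427


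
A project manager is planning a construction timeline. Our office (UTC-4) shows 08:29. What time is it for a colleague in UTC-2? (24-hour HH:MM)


Local time: 08:29 at UTC-4 (offset -4h)
Target zone: UTC-2 (offset -2h)
Difference: -2 - (-4) = 2 hours
Calculation: 8 + (2) = 10
Result: 10:29

10:29


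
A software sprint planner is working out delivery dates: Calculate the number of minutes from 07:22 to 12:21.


Start time: 07:22 = 442 minutes from midnight
End time: 12:21 = 741 minutes from midnight
Difference: 741 - 442 = 299 minutes
That is 4 hours and 59 minutes

299


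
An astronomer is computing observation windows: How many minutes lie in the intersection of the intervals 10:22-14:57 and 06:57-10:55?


Interval A: [622, 897] minutes from midnight
Interval B: [417, 655] minutes from midnight
Overlap start = max(622, 417) = 622
Overlap end = min(897, 655) = 655
Overlap = 655 - 622 = 33 minutes

33


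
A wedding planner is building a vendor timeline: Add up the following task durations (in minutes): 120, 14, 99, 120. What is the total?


Durations: 120, 14, 99, 120
Running sum: 120
+ 14 = 134
+ 99 = 233
+ 120 = 353
Total duration: 353 minutes
That is 5 hours and 53 minutes

353


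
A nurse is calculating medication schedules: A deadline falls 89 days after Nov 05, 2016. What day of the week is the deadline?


Start: 2016-11-05 (Saturday)
Step 1 - find target date: add 89 days
  2016-11-05 + 89 days = 2017-02-02
Step 2 - day of week:
  89 mod 7 = 5
  Saturday + 5 days -> Thursday
Result: Thursday (2017-02-02)

Thursday


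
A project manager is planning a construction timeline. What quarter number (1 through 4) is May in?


Month: May (month 5)
Q1: January-March (months 1-3)
Q2: April-June (months 4-6)
Q3: July-September (months 7-9)
Q4: October-December (months 10-12)
Month 5 falls in Q2

2


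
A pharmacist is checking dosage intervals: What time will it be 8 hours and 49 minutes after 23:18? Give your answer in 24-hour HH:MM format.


Start time: 23:18
Adding: 8 hours 49 minutes
Minutes: 18 + 49 = 67
Minute overflow: 67 >= 60, so carry 1 hour, minutes = 7
Hours: 23 + 8 + 1 = 32
Hour wraparound: 32 mod 24 = 8
Result: 08:07

08:07


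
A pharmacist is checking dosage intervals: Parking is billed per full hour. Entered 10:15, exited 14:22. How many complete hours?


Start: 10:15
End: 14:22
Hour difference: 14 - 10 = 4 hours
Minute difference: 22 - 15 = 7 minutes
Total minutes: 247
Complete hours: 247 / 60 = 4 (remainder 7)

4


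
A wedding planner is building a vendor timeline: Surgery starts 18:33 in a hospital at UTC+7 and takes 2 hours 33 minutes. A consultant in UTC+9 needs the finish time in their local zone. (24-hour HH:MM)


Start: 18:33 in UTC+7
Step 1 - add duration:
  minutes: 33 + 33 = 66 (carry 1h)
  hours: 18 + 2 + 1 = 21
  end in UTC+7: 21:06
Step 2 - convert UTC+7 -> UTC+9:
  offset difference: 9 - (7) = 2 hours
  21 + (2) = 23 -> mod 24 = 23
Result: 23:06 in UTC+9

23:06


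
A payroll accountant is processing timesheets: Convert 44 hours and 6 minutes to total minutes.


Hours: 44
Extra minutes: 6
Minutes per hour: 60
Hours to minutes: 44 x 60 = 2640
Total: 2640 + 6 = 2646

2646


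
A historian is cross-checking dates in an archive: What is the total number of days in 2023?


Year: 2023
Check leap year rules:
Divisible by 4? No
2023 is not a leap year
Days: 365

365


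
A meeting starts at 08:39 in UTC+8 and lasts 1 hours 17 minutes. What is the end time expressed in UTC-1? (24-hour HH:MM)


Start: 08:39 in UTC+8
Step 1 - add duration:
  minutes: 39 + 17 = 56
  hours: 8 + 1 + 0 = 9
  end in UTC+8: 09:56
Step 2 - convert UTC+8 -> UTC-1:
  offset difference: -1 - (8) = -9 hours
  9 + (-9) = 0 -> mod 24 = 0
Result: 00:56 in UTC-1

00:56


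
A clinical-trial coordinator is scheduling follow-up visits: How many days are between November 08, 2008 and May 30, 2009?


Start date: 2008-11-08
End date: 2009-05-30
Nov 2008: +23 days
Dec 2008: +31 days
Jan 2009: +31 days
... (4 more months)
Total: 203 days

203


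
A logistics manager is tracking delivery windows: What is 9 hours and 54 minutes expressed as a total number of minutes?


Hours: 9
Minutes: 54
Convert hours to minutes: 9 x 60 = 540
Add remaining minutes: 540 + 54 = 594

594


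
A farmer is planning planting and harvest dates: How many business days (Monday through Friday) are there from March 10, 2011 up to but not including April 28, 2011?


Start: 2011-03-10 (Thursday)
End (exclusive): 2011-04-28 (Thursday)
Total calendar days: 49
Full weeks: 49 // 7 = 7 -> 35 weekdays
Remaining 0 days starting on Thursday:
Total business days: 35 + 0 = 35

35


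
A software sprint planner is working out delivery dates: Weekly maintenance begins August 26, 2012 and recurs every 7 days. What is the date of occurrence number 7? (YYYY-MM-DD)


First occurrence: 2012-08-26 (occurrence 1)
Each occurrence is 7 days after the previous.
Occurrence 7 is 6 weeks after the first.
6 weeks = 42 days
2012-08-26 + 42 days = 2012-10-07

2012-10-07


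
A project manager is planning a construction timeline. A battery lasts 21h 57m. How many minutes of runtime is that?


Hours: 21
Extra minutes: 57
Minutes per hour: 60
Hours to minutes: 21 x 60 = 1260
Total: 1260 + 57 = 1317

1317


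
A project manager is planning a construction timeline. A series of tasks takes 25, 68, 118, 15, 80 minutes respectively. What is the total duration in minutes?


Durations: 25, 68, 118, 15, 80
Running sum: 25
+ 68 = 93
+ 118 = 211
+ 15 = 226
+ 80 = 306
Total duration: 306 minutes
That is 5 hours and 6 minutes

306


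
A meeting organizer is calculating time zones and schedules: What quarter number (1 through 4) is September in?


Month: September (month 9)
Q1: January-March (months 1-3)
Q2: April-June (months 4-6)
Q3: July-September (months 7-9)
Q4: October-December (months 10-12)
Month 9 falls in Q3

3


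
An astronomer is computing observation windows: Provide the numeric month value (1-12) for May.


Calendar month order:
4. April
5. May <--
6. June
May is month number 5

5


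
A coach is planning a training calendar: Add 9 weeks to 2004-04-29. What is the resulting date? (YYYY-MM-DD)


Start: 2004-04-29
Weeks to add: 9
Convert to days: 9 x 7 = 63 days
Add 63 days to 2004-04-29
Result: 2004-07-01

2004-07-01


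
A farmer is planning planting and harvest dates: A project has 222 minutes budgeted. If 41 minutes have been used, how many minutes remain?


Total budget: 222 minutes
Time used: 41 minutes
Remaining: 222 - 41 = 181 minutes
Percent used: 18.5%
Percent remaining: 81.5%

181


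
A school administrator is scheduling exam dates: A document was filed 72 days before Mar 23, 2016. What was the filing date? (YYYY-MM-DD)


Start: 2016-03-23
Subtracting 72 days
Days already passed in March: 23
After going back through March: 49 more days to subtract
February 2016: 29 days, 20 remaining
January 2016 has 31 days, need 20
Result: 2016-01-11

2016-01-11


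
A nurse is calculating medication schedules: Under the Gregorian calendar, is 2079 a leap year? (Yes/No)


Year: 2079
Divisible by 4? 2079 / 4 = 519.75 -> No
Not divisible by 4, so NOT a leap year

No


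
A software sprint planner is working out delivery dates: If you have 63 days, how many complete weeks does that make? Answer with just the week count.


Total days: 63
Days per week: 7
Division: 63 / 7 = 9 remainder 0
Complete weeks: 9
Remaining days: 0

9


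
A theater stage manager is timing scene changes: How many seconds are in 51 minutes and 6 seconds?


Minutes: 51
Seconds: 6
Convert minutes to seconds: 51 x 60 = 3060
Add remaining seconds: 3060 + 6 = 3066

3066


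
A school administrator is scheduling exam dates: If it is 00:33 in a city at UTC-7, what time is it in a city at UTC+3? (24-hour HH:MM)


Local time: 00:33 at UTC-7 (offset -7h)
Target zone: UTC+3 (offset 3h)
Difference: 3 - (-7) = 10 hours
Calculation: 0 + (10) = 10
Result: 10:33

10:33


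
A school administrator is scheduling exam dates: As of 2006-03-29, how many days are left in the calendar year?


Start: March 29, 2006
End: December 31, 2006
Days left in March: 2
April: 30
May: 31
June: 30
July: 31
... plus remaining months
Sum of remaining months: 275
Total: 2 + 275 = 277

277


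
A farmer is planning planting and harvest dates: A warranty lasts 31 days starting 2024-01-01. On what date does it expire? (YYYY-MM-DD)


Start: 2024-01-01
Adding 31 days
Days remaining in January: 30
After January: 1 days still to add
February 2024 has 29 days, need 1
Result: 2024-02-01

2024-02-01


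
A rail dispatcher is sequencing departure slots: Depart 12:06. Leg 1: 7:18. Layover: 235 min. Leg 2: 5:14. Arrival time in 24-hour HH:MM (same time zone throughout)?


Depart: 12:06
Leg 1: +438 min -> 19:24
Layover: +235 min -> 23:19
Leg 2: +314 min -> 04:33
Total travel: 987 minutes = 16h 27m
Arrival: 04:33

04:33


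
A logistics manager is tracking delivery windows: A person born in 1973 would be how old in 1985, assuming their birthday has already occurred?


Birth year: 1973
Current year: 1985
Age = current year - birth year
Age = 1985 - 1973 = 12

12


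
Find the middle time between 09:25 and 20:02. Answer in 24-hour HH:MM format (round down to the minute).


Start time: 09:25 = 565 minutes from midnight
End time: 20:02 = 1202 minutes from midnight
Sum: 565 + 1202 = 1767
Midpoint: 1767 / 2 = 883 minutes
Convert: 883 / 60 = 14 hours, 43 minutes
Result: 14:43

14:43


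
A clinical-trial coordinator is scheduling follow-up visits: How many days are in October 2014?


Month: October
Year: 2014
October is a 31-day month
Total: 31 days

31


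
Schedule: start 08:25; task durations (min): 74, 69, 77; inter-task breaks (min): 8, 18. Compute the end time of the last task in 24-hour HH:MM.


Start: 08:25 = 505 min from midnight
  after task 1 (74 min): 09:39
  after break (8 min): 09:47
  after task 2 (69 min): 10:56
  after break (18 min): 11:14
  after task 3 (77 min): 12:31
Total elapsed: 246 minutes
End time: 12:31

12:31


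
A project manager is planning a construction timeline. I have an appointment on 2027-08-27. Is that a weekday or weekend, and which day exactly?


Date: 2027-08-27
January 1, 2027 is a Friday
Day of year: 239
Offset from Jan 1: 238 days
238 mod 7 = 0
Result: Friday

Friday


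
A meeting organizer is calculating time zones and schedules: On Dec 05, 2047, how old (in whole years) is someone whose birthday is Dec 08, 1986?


Birth: 1986-12-08
Reference: 2047-12-05
Year difference: 2047 - 1986 = 61
Has birthday (12-08) occurred by 12-05? No
Birthday not yet reached this year -> subtract 1
Age in full years: 60

60


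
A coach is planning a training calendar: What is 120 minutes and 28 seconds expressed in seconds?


Minutes: 120
Extra seconds: 28
Seconds per minute: 60
Minutes to seconds: 120 x 60 = 7200
Total: 7200 + 28 = 7228

7228


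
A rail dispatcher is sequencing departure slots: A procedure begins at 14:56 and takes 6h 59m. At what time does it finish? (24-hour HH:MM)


Start time: 14:56
Adding: 6 hours 59 minutes
Minutes: 56 + 59 = 115
Minute overflow: 115 >= 60, so carry 1 hour, minutes = 55
Hours: 14 + 6 + 1 = 21
Result: 21:55

21:55


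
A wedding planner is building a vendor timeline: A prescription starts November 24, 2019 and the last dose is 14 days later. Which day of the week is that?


Start: 2019-11-24 (Sunday)
Step 1 - find target date: add 14 days
  2019-11-24 + 14 days = 2019-12-08
Step 2 - day of week:
  14 mod 7 = 0
  Sunday + 0 days -> Sunday
Result: Sunday (2019-12-08)

Sunday


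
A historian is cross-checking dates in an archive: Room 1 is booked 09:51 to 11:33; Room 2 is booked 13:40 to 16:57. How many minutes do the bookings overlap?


Interval A: [591, 693] minutes from midnight
Interval B: [820, 1017] minutes from midnight
Overlap start = max(591, 820) = 820
Overlap end = min(693, 1017) = 693
End <= start, so the intervals do not overlap: 0 minutes

0


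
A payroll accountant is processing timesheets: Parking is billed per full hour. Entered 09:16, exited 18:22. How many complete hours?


Start: 09:16
End: 18:22
Hour difference: 18 - 9 = 9 hours
Minute difference: 22 - 16 = 6 minutes
Total minutes: 546
Complete hours: 546 / 60 = 9 (remainder 6)

9


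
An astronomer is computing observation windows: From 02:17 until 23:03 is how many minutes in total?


Start time: 02:17 = 137 minutes from midnight
End time: 23:03 = 1383 minutes from midnight
Difference: 1383 - 137 = 1246 minutes
That is 20 hours and 46 minutes

1246


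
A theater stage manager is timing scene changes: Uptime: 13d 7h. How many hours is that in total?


Days: 13
Extra hours: 7
Hours per day: 24
Days to hours: 13 x 24 = 312
Total: 312 + 7 = 319

319


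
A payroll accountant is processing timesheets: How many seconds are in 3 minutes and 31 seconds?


Minutes: 3
Seconds: 31
Convert minutes to seconds: 3 x 60 = 180
Add remaining seconds: 180 + 31 = 211

211


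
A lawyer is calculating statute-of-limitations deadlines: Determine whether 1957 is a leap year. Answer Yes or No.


Year: 1957
Divisible by 4? 1957 / 4 = 489.25 -> No
Not divisible by 4, so NOT a leap year

No


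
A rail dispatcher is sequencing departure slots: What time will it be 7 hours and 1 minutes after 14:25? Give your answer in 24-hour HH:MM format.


Start time: 14:25
Adding: 7 hours 1 minutes
Minutes: 25 + 1 = 26
Hours: 14 + 7 + 0 = 21
Result: 21:26

21:26


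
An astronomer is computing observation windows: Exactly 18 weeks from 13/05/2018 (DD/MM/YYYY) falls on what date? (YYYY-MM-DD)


Start: 2018-05-13
Weeks to add: 18
Convert to days: 18 x 7 = 126 days
Add 126 days to 2018-05-13
Result: 2018-09-16

2018-09-16


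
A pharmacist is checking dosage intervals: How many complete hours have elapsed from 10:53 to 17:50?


Start: 10:53
End: 17:50
Hour difference: 17 - 10 = 7 hours
Minute difference: 50 - 53 = -3 minutes
Total minutes: 417
Complete hours: 417 / 60 = 6 (remainder 57)

6


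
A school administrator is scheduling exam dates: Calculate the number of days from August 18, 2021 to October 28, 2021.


Start date: 2021-08-18
End date: 2021-10-28
Aug 2021: +14 days
Sep 2021: +30 days
Oct 2021: +27 days
Total: 71 days

71


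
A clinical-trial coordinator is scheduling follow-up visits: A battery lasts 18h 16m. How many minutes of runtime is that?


Hours: 18
Extra minutes: 16
Minutes per hour: 60
Hours to minutes: 18 x 60 = 1080
Total: 1080 + 16 = 1096

1096


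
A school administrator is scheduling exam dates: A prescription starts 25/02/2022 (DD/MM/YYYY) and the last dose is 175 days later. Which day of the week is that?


Start: 2022-02-25 (Friday)
Step 1 - find target date: add 175 days
  2022-02-25 + 175 days = 2022-08-19
Step 2 - day of week:
  175 mod 7 = 0
  Friday + 0 days -> Friday
Result: Friday (2022-08-19)

Friday


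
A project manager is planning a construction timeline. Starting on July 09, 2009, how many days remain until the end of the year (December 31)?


Start: July 09, 2009
End: December 31, 2009
Days left in July: 22
August: 31
September: 30
October: 31
November: 30
... plus remaining months
Sum of remaining months: 153
Total: 22 + 153 = 175

175


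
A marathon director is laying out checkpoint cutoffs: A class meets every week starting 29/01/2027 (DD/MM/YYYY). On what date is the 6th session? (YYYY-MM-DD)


First occurrence: 2027-01-29 (occurrence 1)
Each occurrence is 7 days after the previous.
Occurrence 6 is 5 weeks after the first.
5 weeks = 35 days
2027-01-29 + 35 days = 2027-03-05

2027-03-05


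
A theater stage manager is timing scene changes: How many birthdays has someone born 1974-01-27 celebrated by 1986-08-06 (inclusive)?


Birth: 1974-01-27
Reference: 1986-08-06
Year difference: 1986 - 1974 = 12
Has birthday (01-27) occurred by 08-06? Yes
Age in full years: 12

12


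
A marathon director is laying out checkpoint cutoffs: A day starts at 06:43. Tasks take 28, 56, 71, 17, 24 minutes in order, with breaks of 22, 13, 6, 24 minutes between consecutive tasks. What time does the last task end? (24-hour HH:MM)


Start: 06:43 = 403 min from midnight
  after task 1 (28 min): 07:11
  after break (22 min): 07:33
  after task 2 (56 min): 08:29
  after break (13 min): 08:42
  after task 3 (71 min): 09:53
  after break (6 min): 09:59
  after task 4 (17 min): 10:16
  after break (24 min): 10:40
  after task 5 (24 min): 11:04
Total elapsed: 261 minutes
End time: 11:04

11:04


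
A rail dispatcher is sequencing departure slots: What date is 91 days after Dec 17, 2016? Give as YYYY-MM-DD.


Start: 2016-12-17
Adding 91 days
Days remaining in December: 14
After December: 77 days still to add
January 2017: 31 days, 46 remaining
February 2017: 28 days, 18 remaining
March 2017 has 31 days, need 18
Result: 2017-03-18

2017-03-18


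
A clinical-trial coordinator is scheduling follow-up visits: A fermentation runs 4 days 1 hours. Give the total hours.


Days: 4
Extra hours: 1
Hours per day: 24
Days to hours: 4 x 24 = 96
Total: 96 + 1 = 97

97


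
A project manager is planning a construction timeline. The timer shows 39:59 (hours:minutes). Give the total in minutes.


Hours: 39
Minutes: 59
Convert hours to minutes: 39 x 60 = 2340
Add remaining minutes: 2340 + 59 = 2399

2399


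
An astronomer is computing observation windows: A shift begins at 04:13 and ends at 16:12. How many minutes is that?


Start time: 04:13 = 253 minutes from midnight
End time: 16:12 = 972 minutes from midnight
Difference: 972 - 253 = 719 minutes
That is 11 hours and 59 minutes

719


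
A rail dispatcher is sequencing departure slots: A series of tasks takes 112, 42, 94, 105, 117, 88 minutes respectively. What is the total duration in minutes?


Durations: 112, 42, 94, 105, 117, 88
Running sum: 112
+ 42 = 154
+ 94 = 248
+ 105 = 353
+ 117 = 470
+ 88 = 558
Total duration: 558 minutes
That is 9 hours and 18 minutes

558


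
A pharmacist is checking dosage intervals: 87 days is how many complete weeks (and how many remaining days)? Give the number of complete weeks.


Total days: 87
Days per week: 7
Division: 87 / 7 = 12 remainder 3
Complete weeks: 12
Remaining days: 3

12


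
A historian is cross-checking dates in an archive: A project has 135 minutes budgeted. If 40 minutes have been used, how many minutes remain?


Total budget: 135 minutes
Time used: 40 minutes
Remaining: 135 - 40 = 95 minutes
Percent used: 29.6%
Percent remaining: 70.4%

95


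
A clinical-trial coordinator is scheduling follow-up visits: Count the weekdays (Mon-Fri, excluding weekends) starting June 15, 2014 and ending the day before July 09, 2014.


Start: 2014-06-15 (Sunday)
End (exclusive): 2014-07-09 (Wednesday)
Total calendar days: 24
Full weeks: 24 // 7 = 3 -> 15 weekdays
Remaining 3 days starting on Sunday:
  Sun(-), Mon(w), Tue(w) -> 2 weekdays
Total business days: 15 + 2 = 17

17


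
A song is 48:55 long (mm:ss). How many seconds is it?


Minutes: 48
Extra seconds: 55
Seconds per minute: 60
Minutes to seconds: 48 x 60 = 2880
Total: 2880 + 55 = 2935

2935


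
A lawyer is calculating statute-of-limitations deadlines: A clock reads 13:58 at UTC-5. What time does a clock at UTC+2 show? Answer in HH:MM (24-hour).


Local time: 13:58 at UTC-5 (offset -5h)
Target zone: UTC+2 (offset 2h)
Difference: 2 - (-5) = 7 hours
Calculation: 13 + (7) = 20
Result: 20:58

20:58


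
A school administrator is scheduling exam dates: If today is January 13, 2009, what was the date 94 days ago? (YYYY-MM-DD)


Start: 2009-01-13
Subtracting 94 days
Days already passed in January: 13
After going back through January: 81 more days to subtract
December 2008: 31 days, 50 remaining
November 2008: 30 days, 20 remaining
October 2008 has 31 days, need 20
Result: 2008-10-11

2008-10-11


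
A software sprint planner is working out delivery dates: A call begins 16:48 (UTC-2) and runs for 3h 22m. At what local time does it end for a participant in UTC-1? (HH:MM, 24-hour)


Start: 16:48 in UTC-2
Step 1 - add duration:
  minutes: 48 + 22 = 70 (carry 1h)
  hours: 16 + 3 + 1 = 20
  end in UTC-2: 20:10
Step 2 - convert UTC-2 -> UTC-1:
  offset difference: -1 - (-2) = 1 hours
  20 + (1) = 21 -> mod 24 = 21
Result: 21:10 in UTC-1

21:10


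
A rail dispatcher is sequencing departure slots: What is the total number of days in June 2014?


Month: June
Year: 2014
June is a 30-day month
Total: 30 days

30


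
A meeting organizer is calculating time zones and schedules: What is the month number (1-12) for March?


Calendar month order:
2. February
3. March <--
4. April
March is month number 3

3


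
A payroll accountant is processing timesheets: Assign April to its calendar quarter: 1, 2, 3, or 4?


Month: April (month 4)
Q1: January-March (months 1-3)
Q2: April-June (months 4-6)
Q3: July-September (months 7-9)
Q4: October-December (months 10-12)
Month 4 falls in Q2

2


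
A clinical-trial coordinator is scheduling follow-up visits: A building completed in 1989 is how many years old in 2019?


Birth year: 1989
Current year: 2019
Age = current year - birth year
Age = 2019 - 1989 = 30

30


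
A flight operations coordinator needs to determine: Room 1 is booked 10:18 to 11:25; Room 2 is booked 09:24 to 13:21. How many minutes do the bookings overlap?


Interval A: [618, 685] minutes from midnight
Interval B: [564, 801] minutes from midnight
Overlap start = max(618, 564) = 618
Overlap end = min(685, 801) = 685
Overlap = 685 - 618 = 67 minutes

67


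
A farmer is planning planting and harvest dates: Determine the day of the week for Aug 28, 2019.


Date: 2019-08-28
January 1, 2019 is a Tuesday
Day of year: 240
Offset from Jan 1: 239 days
239 mod 7 = 1
Result: Wednesday

Wednesday


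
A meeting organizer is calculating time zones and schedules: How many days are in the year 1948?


Year: 1948
Check leap year rules:
Divisible by 4? Yes
Divisible by 100? No
1948 is a leap year
Days: 366

366


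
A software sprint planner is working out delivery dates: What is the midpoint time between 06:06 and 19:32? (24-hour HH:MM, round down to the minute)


Start time: 06:06 = 366 minutes from midnight
End time: 19:32 = 1172 minutes from midnight
Sum: 366 + 1172 = 1538
Midpoint: 1538 / 2 = 769 minutes
Convert: 769 / 60 = 12 hours, 49 minutes
Result: 12:49

12:49


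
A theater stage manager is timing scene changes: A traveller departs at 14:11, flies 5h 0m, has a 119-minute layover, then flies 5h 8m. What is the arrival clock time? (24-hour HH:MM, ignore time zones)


Depart: 14:11
Leg 1: +300 min -> 19:11
Layover: +119 min -> 21:10
Leg 2: +308 min -> 02:18
Total travel: 727 minutes = 12h 7m
Arrival: 02:18

02:18


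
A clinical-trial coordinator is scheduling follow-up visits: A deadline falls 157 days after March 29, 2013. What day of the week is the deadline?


Start: 2013-03-29 (Friday)
Step 1 - find target date: add 157 days
  2013-03-29 + 157 days = 2013-09-02
Step 2 - day of week:
  157 mod 7 = 3
  Friday + 3 days -> Monday
Result: Monday (2013-09-02)

Monday


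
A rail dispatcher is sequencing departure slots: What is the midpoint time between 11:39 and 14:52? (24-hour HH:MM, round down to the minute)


Start time: 11:39 = 699 minutes from midnight
End time: 14:52 = 892 minutes from midnight
Sum: 699 + 892 = 1591
Midpoint: 1591 / 2 = 795 minutes
Convert: 795 / 60 = 13 hours, 15 minutes
Result: 13:15

13:15


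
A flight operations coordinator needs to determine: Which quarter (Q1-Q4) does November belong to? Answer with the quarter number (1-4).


Month: November (month 11)
Q1: January-March (months 1-3)
Q2: April-June (months 4-6)
Q3: July-September (months 7-9)
Q4: October-December (months 10-12)
Month 11 falls in Q4

4


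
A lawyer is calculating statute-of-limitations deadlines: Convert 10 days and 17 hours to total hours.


Days: 10
Extra hours: 17
Hours per day: 24
Days to hours: 10 x 24 = 240
Total: 240 + 17 = 257

257


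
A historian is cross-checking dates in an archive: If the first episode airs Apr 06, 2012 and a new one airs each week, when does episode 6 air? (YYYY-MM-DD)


First occurrence: 2012-04-06 (occurrence 1)
Each occurrence is 7 days after the previous.
Occurrence 6 is 5 weeks after the first.
5 weeks = 35 days
2012-04-06 + 35 days = 2012-05-11

2012-05-11


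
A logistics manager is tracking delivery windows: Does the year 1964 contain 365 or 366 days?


Year: 1964
Check leap year rules:
Divisible by 4? Yes
Divisible by 100? No
1964 is a leap year
Days: 366

366


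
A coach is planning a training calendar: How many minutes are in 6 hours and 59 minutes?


Hours: 6
Extra minutes: 59
Minutes per hour: 60
Hours to minutes: 6 x 60 = 360
Total: 360 + 59 = 419

419


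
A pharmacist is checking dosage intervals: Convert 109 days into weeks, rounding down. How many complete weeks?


Total days: 109
Days per week: 7
Division: 109 / 7 = 15 remainder 4
Complete weeks: 15
Remaining days: 4

15


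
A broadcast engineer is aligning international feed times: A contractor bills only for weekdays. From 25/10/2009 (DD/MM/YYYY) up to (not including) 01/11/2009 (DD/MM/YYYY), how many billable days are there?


Start: 2009-10-25 (Sunday)
End (exclusive): 2009-11-01 (Sunday)
Total calendar days: 7
Full weeks: 7 // 7 = 1 -> 5 weekdays
Remaining 0 days starting on Sunday:
Total business days: 5 + 0 = 5

5


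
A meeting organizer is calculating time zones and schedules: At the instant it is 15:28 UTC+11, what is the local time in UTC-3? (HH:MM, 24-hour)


Local time: 15:28 at UTC+11 (offset 11h)
Target zone: UTC-3 (offset -3h)
Difference: -3 - (11) = -14 hours
Calculation: 15 + (-14) = 1
Result: 01:28

01:28


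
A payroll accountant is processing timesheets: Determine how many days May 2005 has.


Month: May
Year: 2005
May is a 31-day month
Total: 31 days

31


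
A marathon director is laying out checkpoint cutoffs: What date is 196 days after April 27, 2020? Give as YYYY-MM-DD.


Start: 2020-04-27
Adding 196 days
Days remaining in April: 3
After April: 193 days still to add
May 2020: 31 days, 162 remaining
June 2020: 30 days, 132 remaining
July 2020: 31 days, 101 remaining
August 2020: 31 days, 70 remaining
Result: 2020-11-09

2020-11-09


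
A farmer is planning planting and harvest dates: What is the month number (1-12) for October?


Calendar month order:
9. September
10. October <--
11. November
October is month number 10

10


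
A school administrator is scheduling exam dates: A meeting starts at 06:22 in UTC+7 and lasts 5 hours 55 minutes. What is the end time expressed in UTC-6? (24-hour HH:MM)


Start: 06:22 in UTC+7
Step 1 - add duration:
  minutes: 22 + 55 = 77 (carry 1h)
  hours: 6 + 5 + 1 = 12
  end in UTC+7: 12:17
Step 2 - convert UTC+7 -> UTC-6:
  offset difference: -6 - (7) = -13 hours
  12 + (-13) = -1 -> mod 24 = 23
Result: 23:17 in UTC-6

23:17


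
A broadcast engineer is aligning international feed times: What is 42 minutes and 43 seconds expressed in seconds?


Minutes: 42
Extra seconds: 43
Seconds per minute: 60
Minutes to seconds: 42 x 60 = 2520
Total: 2520 + 43 = 2563

2563


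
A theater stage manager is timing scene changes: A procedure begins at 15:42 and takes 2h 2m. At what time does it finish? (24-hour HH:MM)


Start time: 15:42
Adding: 2 hours 2 minutes
Minutes: 42 + 2 = 44
Hours: 15 + 2 + 0 = 17
Result: 17:44

17:44


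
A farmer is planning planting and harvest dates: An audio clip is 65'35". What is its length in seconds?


Minutes: 65
Seconds: 35
Convert minutes to seconds: 65 x 60 = 3900
Add remaining seconds: 3900 + 35 = 3935

3935


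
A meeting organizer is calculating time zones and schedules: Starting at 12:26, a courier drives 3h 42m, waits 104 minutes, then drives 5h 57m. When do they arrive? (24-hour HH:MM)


Depart: 12:26
Leg 1: +222 min -> 16:08
Layover: +104 min -> 17:52
Leg 2: +357 min -> 23:49
Total travel: 683 minutes = 11h 23m
Arrival: 23:49

23:49


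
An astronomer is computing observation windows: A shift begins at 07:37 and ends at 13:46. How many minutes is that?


Start time: 07:37 = 457 minutes from midnight
End time: 13:46 = 826 minutes from midnight
Difference: 826 - 457 = 369 minutes
That is 6 hours and 9 minutes

369


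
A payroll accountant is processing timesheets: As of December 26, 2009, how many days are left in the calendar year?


Start: December 26, 2009
End: December 31, 2009
Days left in December: 5
Total: 5 days

5


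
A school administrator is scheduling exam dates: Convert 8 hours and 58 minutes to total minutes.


Hours: 8
Minutes: 58
Convert hours to minutes: 8 x 60 = 480
Add remaining minutes: 480 + 58 = 538

538


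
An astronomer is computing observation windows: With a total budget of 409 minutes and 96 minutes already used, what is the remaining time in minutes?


Total budget: 409 minutes
Time used: 96 minutes
Remaining: 409 - 96 = 313 minutes
Percent used: 23.5%
Percent remaining: 76.5%

313


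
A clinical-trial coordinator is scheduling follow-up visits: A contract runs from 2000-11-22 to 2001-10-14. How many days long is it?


Start date: 2000-11-22
End date: 2001-10-14
Nov 2000: +9 days
Dec 2000: +31 days
Jan 2001: +31 days
... (9 more months)
Total: 326 days

326


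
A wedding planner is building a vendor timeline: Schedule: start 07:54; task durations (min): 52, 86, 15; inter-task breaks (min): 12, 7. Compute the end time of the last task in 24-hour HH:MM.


Start: 07:54 = 474 min from midnight
  after task 1 (52 min): 08:46
  after break (12 min): 08:58
  after task 2 (86 min): 10:24
  after break (7 min): 10:31
  after task 3 (15 min): 10:46
Total elapsed: 172 minutes
End time: 10:46

10:46


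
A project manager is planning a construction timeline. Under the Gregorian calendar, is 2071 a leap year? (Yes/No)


Year: 2071
Divisible by 4? 2071 / 4 = 517.75 -> No
Not divisible by 4, so NOT a leap year

No


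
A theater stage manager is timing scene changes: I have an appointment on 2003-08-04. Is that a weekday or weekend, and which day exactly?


Date: 2003-08-04
January 1, 2003 is a Wednesday
Day of year: 216
Offset from Jan 1: 215 days
215 mod 7 = 5
Result: Monday

Monday


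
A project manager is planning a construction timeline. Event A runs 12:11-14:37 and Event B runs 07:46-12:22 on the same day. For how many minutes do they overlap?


Interval A: [731, 877] minutes from midnight
Interval B: [466, 742] minutes from midnight
Overlap start = max(731, 466) = 731
Overlap end = min(877, 742) = 742
Overlap = 742 - 731 = 11 minutes

11


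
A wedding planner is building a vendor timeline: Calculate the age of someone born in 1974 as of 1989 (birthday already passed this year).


Birth year: 1974
Current year: 1989
Age = current year - birth year
Age = 1989 - 1974 = 15

15


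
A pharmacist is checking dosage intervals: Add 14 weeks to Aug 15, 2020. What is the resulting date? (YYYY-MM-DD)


Start: 2020-08-15
Weeks to add: 14
Convert to days: 14 x 7 = 98 days
Add 98 days to 2020-08-15
Result: 2020-11-21

2020-11-21


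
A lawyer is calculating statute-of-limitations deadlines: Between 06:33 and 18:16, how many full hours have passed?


Start: 06:33
End: 18:16
Hour difference: 18 - 6 = 12 hours
Minute difference: 16 - 33 = -17 minutes
Total minutes: 703
Complete hours: 703 / 60 = 11 (remainder 43)

11


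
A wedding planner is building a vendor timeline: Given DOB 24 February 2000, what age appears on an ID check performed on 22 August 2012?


Birth: 2000-02-24
Reference: 2012-08-22
Year difference: 2012 - 2000 = 12
Has birthday (02-24) occurred by 08-22? Yes
Age in full years: 12

12


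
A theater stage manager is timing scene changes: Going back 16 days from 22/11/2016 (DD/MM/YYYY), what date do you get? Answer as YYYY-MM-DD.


Start: 2016-11-22
Subtracting 16 days
Days already passed in November: 22
Result: 2016-11-06

2016-11-06


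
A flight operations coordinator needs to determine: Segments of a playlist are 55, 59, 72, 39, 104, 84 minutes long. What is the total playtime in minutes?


Durations: 55, 59, 72, 39, 104, 84
Running sum: 55
+ 59 = 114
+ 72 = 186
+ 39 = 225
+ 104 = 329
+ 84 = 413
Total duration: 413 minutes
That is 6 hours and 53 minutes

413


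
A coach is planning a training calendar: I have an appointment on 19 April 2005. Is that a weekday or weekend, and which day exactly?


Date: 2005-04-19
January 1, 2005 is a Saturday
Day of year: 109
Offset from Jan 1: 108 days
108 mod 7 = 3
Result: Tuesday

Tuesday


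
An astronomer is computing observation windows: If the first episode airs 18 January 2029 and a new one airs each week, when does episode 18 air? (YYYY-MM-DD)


First occurrence: 2029-01-18 (occurrence 1)
Each occurrence is 7 days after the previous.
Occurrence 18 is 17 weeks after the first.
17 weeks = 119 days
2029-01-18 + 119 days = 2029-05-17

2029-05-17


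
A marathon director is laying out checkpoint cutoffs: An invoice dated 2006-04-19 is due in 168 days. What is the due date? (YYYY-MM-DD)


Start: 2006-04-19
Adding 168 days
Days remaining in April: 11
After April: 157 days still to add
May 2006: 31 days, 126 remaining
June 2006: 30 days, 96 remaining
July 2006: 31 days, 65 remaining
August 2006: 31 days, 34 remaining
Result: 2006-10-04

2006-10-04


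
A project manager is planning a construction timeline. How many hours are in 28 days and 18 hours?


Days: 28
Extra hours: 18
Hours per day: 24
Days to hours: 28 x 24 = 672
Total: 672 + 18 = 690

690


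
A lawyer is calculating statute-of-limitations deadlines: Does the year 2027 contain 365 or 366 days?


Year: 2027
Check leap year rules:
Divisible by 4? No
2027 is not a leap year
Days: 365

365


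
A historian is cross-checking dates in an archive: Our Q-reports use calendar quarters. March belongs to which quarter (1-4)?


Month: March (month 3)
Q1: January-March (months 1-3)
Q2: April-June (months 4-6)
Q3: July-September (months 7-9)
Q4: October-December (months 10-12)
Month 3 falls in Q1

1


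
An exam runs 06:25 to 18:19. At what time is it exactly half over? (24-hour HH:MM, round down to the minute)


Start time: 06:25 = 385 minutes from midnight
End time: 18:19 = 1099 minutes from midnight
Sum: 385 + 1099 = 1484
Midpoint: 1484 / 2 = 742 minutes
Convert: 742 / 60 = 12 hours, 22 minutes
Result: 12:22

12:22


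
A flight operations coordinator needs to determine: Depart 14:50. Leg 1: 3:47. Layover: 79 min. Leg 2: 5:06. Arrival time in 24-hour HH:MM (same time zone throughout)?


Depart: 14:50
Leg 1: +227 min -> 18:37
Layover: +79 min -> 19:56
Leg 2: +306 min -> 01:02
Total travel: 612 minutes = 10h 12m
Arrival: 01:02

01:02


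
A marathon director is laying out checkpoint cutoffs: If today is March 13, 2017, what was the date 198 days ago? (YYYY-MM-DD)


Start: 2017-03-13
Subtracting 198 days
Days already passed in March: 13
After going back through March: 185 more days to subtract
February 2017: 28 days, 157 remaining
January 2017: 31 days, 126 remaining
December 2016: 31 days, 95 remaining
November 2016: 30 days, 65 remaining
Result: 2016-08-27

2016-08-27


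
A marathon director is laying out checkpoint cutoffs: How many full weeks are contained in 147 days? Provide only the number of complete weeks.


Total days: 147
Days per week: 7
Division: 147 / 7 = 21 remainder 0
Complete weeks: 21
Remaining days: 0

21


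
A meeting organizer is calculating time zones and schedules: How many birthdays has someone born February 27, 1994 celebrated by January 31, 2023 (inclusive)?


Birth: 1994-02-27
Reference: 2023-01-31
Year difference: 2023 - 1994 = 29
Has birthday (02-27) occurred by 01-31? No
Birthday not yet reached this year -> subtract 1
Age in full years: 28

28


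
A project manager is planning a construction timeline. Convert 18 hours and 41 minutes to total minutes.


Hours: 18
Extra minutes: 41
Minutes per hour: 60
Hours to minutes: 18 x 60 = 1080
Total: 1080 + 41 = 1121

1121


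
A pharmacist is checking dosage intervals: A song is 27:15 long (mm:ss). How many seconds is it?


Minutes: 27
Extra seconds: 15
Seconds per minute: 60
Minutes to seconds: 27 x 60 = 1620
Total: 1620 + 15 = 1635

1635


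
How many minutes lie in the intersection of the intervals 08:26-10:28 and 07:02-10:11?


Interval A: [506, 628] minutes from midnight
Interval B: [422, 611] minutes from midnight
Overlap start = max(506, 422) = 506
Overlap end = min(628, 611) = 611
Overlap = 611 - 506 = 105 minutes

105


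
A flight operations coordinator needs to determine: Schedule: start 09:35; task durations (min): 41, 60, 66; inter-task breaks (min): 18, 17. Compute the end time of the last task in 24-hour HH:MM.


Start: 09:35 = 575 min from midnight
  after task 1 (41 min): 10:16
  after break (18 min): 10:34
  after task 2 (60 min): 11:34
  after break (17 min): 11:51
  after task 3 (66 min): 12:57
Total elapsed: 202 minutes
End time: 12:57

12:57


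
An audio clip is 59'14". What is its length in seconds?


Minutes: 59
Seconds: 14
Convert minutes to seconds: 59 x 60 = 3540
Add remaining seconds: 3540 + 14 = 3554

3554


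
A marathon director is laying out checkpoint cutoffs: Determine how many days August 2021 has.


Month: August
Year: 2021
August is a 31-day month
Total: 31 days

31
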